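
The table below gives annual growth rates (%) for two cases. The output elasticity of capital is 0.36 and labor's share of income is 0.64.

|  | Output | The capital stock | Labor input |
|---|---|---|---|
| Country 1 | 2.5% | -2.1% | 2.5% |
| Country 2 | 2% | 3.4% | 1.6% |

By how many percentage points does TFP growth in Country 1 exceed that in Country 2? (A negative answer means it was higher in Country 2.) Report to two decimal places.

1.90 percentage points

Labor's share = 1 − 0.36 = 0.64.
Country 1: TFP = 2.5 + 0.756 − 1.6 = 1.656%.
Country 2: TFP = 2 − 1.224 − 1.024 = -0.248%.
Difference = 1.656 − (-0.248) = 1.904 pp.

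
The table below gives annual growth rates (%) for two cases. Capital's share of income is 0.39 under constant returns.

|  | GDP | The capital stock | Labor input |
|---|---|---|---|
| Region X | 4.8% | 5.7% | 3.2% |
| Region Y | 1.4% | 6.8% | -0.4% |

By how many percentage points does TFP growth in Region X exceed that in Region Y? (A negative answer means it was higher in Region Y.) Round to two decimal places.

1.63 percentage points

Labor's share = 1 − 0.39 = 0.61.
Region X: TFP = 4.8 − 2.223 − 1.952 = 0.625%.
Region Y: TFP = 1.4 − 2.652 + 0.244 = -1.008%.
Difference = 0.625 − (-1.008) = 1.633 pp.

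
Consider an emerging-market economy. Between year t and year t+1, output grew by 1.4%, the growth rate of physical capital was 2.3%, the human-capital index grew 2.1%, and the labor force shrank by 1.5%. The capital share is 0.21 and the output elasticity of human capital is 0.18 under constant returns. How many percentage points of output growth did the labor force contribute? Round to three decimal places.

Labor's share = 1 − 0.21 − 0.18 = 0.61.
Contribution = share × growth = 0.61 × (-1.5) = -0.915 pp.

-0.915 pp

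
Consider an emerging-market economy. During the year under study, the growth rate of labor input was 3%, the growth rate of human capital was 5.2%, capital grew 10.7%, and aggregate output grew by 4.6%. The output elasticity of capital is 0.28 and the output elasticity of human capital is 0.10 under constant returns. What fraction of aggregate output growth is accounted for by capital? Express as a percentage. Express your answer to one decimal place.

65.1%

Capital contributed 0.28 × 10.7 = 2.996 pp.
Share of growth = 2.996 / 4.6 × 100 = 65.13%.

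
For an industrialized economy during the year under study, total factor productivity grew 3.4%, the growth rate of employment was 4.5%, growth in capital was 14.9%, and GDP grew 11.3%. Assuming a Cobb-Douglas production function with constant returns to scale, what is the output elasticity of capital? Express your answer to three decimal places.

gY = gA + α·gK + (1−α)·gL, so gY − gA − gL = α(gK − gL).
11.3 − 3.4 − 4.5 = α × (14.9 − 4.5).
3.4 = 10.4 α, so α = 0.32692.

α = 0.327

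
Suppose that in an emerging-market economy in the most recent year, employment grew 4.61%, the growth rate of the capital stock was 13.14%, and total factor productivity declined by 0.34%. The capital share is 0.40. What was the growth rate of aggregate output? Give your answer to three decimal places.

7.682%

Labor's share = 1 − 0.4 = 0.6.
The capital stock: 0.4 × 13.14 = 5.256 pp.
Employment: 0.6 × 4.61 = 2.766 pp.
Output growth = -0.34 + 8.022 = 7.682%.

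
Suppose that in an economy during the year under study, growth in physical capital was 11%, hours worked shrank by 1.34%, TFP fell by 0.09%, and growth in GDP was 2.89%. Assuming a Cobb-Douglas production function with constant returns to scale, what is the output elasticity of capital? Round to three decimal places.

gY = gA + α·gK + (1−α)·gL, so gY − gA − gL = α(gK − gL).
2.89 + 0.09 + 1.34 = α × (11 − (-1.34)).
4.32 = 12.34 α, so α = 0.35008.

The output elasticity of capital is 0.350.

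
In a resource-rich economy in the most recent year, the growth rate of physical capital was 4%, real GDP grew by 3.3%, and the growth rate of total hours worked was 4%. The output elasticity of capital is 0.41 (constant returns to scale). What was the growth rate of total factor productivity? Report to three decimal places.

Labor's share = 1 − 0.41 = 0.59.
Physical capital: 0.41 × 4 = 1.64 pp.
Total hours worked: 0.59 × 4 = 2.36 pp.
TFP growth = 3.3 − 4 = -0.7%.

-0.700%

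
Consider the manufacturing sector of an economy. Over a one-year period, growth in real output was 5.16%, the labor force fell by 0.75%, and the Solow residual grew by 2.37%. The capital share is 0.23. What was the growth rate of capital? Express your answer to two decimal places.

Labor's share = 1 − 0.23 = 0.77.
gY = gA + 0.77×(-0.75) + 0.23×g.
0.23×g = 5.16 − 2.37 + 0.5775 = 3.3675.
g = 3.3675 / 0.23 = 14.6413%.

14.64%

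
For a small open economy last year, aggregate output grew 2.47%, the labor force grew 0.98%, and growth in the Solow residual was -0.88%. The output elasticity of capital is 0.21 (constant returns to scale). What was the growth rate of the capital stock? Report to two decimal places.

Labor's share = 1 − 0.21 = 0.79.
gY = gA + 0.79×0.98 + 0.21×g.
0.21×g = 2.47 + 0.88 − 0.7742 = 2.5758.
g = 2.5758 / 0.21 = 12.2657%.

The capital stock grew 12.27%.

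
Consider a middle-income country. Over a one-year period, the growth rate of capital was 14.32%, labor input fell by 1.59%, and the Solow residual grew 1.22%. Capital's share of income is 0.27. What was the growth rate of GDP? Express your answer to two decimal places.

GDP grew 3.93%.

Labor's share = 1 − 0.27 = 0.73.
Capital: 0.27 × 14.32 = 3.8664 pp.
Labor input: 0.73 × (-1.59) = -1.1607 pp.
Output growth = 1.22 + 2.7057 = 3.9257%.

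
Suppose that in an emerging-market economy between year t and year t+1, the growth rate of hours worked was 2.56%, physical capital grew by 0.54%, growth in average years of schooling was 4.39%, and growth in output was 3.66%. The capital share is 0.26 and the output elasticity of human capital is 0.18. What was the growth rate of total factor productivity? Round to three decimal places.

Total factor productivity grew 1.296%.

Labor's share = 1 − 0.26 − 0.18 = 0.56.
Physical capital: 0.26 × 0.54 = 0.1404 pp.
Average years of schooling: 0.18 × 4.39 = 0.7902 pp.
Hours worked: 0.56 × 2.56 = 1.4336 pp.
TFP growth = 3.66 − 2.3642 = 1.2958%.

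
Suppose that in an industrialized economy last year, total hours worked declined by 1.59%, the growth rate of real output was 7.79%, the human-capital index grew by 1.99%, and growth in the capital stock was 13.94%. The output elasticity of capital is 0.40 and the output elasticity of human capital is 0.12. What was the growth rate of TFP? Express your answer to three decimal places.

Labor's share = 1 − 0.4 − 0.12 = 0.48.
The capital stock: 0.4 × 13.94 = 5.576 pp.
The human-capital index: 0.12 × 1.99 = 0.2388 pp.
Total hours worked: 0.48 × (-1.59) = -0.7632 pp.
TFP growth = 7.79 − 5.0516 = 2.7384%.

TFP growth was 2.738%.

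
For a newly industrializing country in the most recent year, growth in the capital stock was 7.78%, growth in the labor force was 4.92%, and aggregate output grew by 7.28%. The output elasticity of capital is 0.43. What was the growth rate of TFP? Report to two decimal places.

TFP growth was 1.13%.

Labor's share = 1 − 0.43 = 0.57.
The capital stock: 0.43 × 7.78 = 3.3454 pp.
The labor force: 0.57 × 4.92 = 2.8044 pp.
TFP growth = 7.28 − 6.1498 = 1.1302%.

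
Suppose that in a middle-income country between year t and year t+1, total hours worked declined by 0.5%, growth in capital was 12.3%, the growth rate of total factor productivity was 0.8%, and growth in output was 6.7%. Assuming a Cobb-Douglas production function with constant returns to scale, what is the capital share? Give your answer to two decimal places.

0.50

gY = gA + α·gK + (1−α)·gL, so gY − gA − gL = α(gK − gL).
6.7 − 0.8 + 0.5 = α × (12.3 − (-0.5)).
6.4 = 12.8 α, so α = 0.5.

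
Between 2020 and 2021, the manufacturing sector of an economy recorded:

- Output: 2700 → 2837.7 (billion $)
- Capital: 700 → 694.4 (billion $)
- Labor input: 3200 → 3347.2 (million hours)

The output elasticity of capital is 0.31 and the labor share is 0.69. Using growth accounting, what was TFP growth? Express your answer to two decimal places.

Output growth = (2837.7 − 2700) / 2700 = 5.1%.
Capital growth = (694.4 − 700) / 700 = -0.8%.
Labor input growth = (3347.2 − 3200) / 3200 = 4.6%.
Labor's share = 1 − 0.31 = 0.69.
Capital: 0.31 × (-0.8) = -0.248 pp.
Labor input: 0.69 × 4.6 = 3.174 pp.
TFP growth = 5.1 − 2.926 = 2.174%.

TFP grew 2.17%.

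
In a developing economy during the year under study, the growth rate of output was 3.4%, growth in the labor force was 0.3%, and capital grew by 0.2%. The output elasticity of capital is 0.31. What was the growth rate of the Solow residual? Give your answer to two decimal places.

Labor's share = 1 − 0.31 = 0.69.
Capital: 0.31 × 0.2 = 0.062 pp.
The labor force: 0.69 × 0.3 = 0.207 pp.
TFP growth = 3.4 − 0.269 = 3.131%.

The Solow residual growth was 3.13%.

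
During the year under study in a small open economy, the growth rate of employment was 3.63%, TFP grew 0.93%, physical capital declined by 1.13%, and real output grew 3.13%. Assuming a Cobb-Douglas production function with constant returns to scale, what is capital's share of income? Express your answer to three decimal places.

gY = gA + α·gK + (1−α)·gL, so gY − gA − gL = α(gK − gL).
3.13 − 0.93 − 3.63 = α × (-1.13 − 3.63).
-1.43 = -4.76 α, so α = 0.30042.

0.300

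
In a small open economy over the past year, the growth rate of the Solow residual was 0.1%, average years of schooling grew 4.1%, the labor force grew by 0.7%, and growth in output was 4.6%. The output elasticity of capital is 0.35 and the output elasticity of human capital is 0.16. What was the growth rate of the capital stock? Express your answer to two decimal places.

The capital stock growth was 10.00%.

Labor's share = 1 − 0.35 − 0.16 = 0.49.
gY = gA + 0.16×4.1 + 0.49×0.7 + 0.35×g.
0.35×g = 4.6 − 0.1 − 0.999 = 3.501.
g = 3.501 / 0.35 = 10.0029%.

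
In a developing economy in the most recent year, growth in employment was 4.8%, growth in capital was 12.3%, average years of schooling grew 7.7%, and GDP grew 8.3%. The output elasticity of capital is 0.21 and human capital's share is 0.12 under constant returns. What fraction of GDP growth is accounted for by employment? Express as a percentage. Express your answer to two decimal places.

Labor's share = 1 − 0.21 − 0.12 = 0.67.
Employment contributed 0.67 × 4.8 = 3.216 pp.
Share of growth = 3.216 / 8.3 × 100 = 38.747%.

38.75%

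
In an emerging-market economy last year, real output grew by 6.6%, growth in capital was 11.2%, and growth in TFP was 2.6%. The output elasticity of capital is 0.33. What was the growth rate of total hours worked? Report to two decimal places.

0.45%

Labor's share = 1 − 0.33 = 0.67.
gY = gA + 0.33×11.2 + 0.67×g.
0.67×g = 6.6 − 2.6 − 3.696 = 0.304.
g = 0.304 / 0.67 = 0.4537%.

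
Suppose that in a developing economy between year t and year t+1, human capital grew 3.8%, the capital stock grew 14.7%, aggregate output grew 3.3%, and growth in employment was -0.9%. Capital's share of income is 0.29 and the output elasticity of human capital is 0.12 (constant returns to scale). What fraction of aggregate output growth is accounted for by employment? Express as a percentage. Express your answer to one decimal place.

Labor's share = 1 − 0.29 − 0.12 = 0.59.
Employment contributed 0.59 × (-0.9) = -0.531 pp.
Share of growth = -0.531 / 3.3 × 100 = -16.091%.

Employment accounted for -16.1% of growth.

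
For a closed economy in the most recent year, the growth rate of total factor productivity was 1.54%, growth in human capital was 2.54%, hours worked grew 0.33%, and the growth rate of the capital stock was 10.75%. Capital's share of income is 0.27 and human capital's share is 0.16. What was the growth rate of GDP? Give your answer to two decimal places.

GDP grew 5.04%.

Labor's share = 1 − 0.27 − 0.16 = 0.57.
The capital stock: 0.27 × 10.75 = 2.9025 pp.
Human capital: 0.16 × 2.54 = 0.4064 pp.
Hours worked: 0.57 × 0.33 = 0.1881 pp.
Output growth = 1.54 + 3.497 = 5.037%.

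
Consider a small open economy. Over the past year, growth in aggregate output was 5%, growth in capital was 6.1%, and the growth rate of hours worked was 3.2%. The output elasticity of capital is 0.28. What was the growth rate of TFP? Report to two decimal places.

TFP grew 0.99%.

Labor's share = 1 − 0.28 = 0.72.
Capital: 0.28 × 6.1 = 1.708 pp.
Hours worked: 0.72 × 3.2 = 2.304 pp.
TFP growth = 5 − 4.012 = 0.988%.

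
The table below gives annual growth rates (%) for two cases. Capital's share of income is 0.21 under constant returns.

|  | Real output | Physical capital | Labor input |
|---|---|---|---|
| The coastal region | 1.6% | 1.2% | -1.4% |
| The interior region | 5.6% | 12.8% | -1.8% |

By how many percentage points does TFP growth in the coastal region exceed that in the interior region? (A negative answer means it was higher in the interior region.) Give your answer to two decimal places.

-1.88 percentage points

Labor's share = 1 − 0.21 = 0.79.
The coastal region: TFP = 1.6 − 0.252 + 1.106 = 2.454%.
The interior region: TFP = 5.6 − 2.688 + 1.422 = 4.334%.
Difference = 2.454 − (4.334) = -1.88 pp.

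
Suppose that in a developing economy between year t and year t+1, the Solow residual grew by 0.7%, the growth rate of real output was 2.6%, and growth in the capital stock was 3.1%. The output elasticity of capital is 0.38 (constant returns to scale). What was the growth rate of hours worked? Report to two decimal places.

Labor's share = 1 − 0.38 = 0.62.
gY = gA + 0.38×3.1 + 0.62×g.
0.62×g = 2.6 − 0.7 − 1.178 = 0.722.
g = 0.722 / 0.62 = 1.1645%.

1.16%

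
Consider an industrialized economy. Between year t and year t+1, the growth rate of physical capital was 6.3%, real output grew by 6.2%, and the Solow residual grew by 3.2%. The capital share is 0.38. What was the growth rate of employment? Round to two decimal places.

0.98%

Labor's share = 1 − 0.38 = 0.62.
gY = gA + 0.38×6.3 + 0.62×g.
0.62×g = 6.2 − 3.2 − 2.394 = 0.606.
g = 0.606 / 0.62 = 0.9774%.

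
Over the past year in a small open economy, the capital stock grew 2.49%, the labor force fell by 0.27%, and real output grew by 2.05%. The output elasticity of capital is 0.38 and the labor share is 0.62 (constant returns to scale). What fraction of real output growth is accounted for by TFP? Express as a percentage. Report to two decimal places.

TFP accounted for 62.01% of growth.

Labor's share = 1 − 0.38 = 0.62.
The capital stock: 0.38 × 2.49 = 0.9462 pp.
The labor force: 0.62 × (-0.27) = -0.1674 pp.
TFP growth = 2.05 − 0.7788 = 1.2712%.
TFP share of growth = 1.2712 / 2.05 × 100 = 62.0098%.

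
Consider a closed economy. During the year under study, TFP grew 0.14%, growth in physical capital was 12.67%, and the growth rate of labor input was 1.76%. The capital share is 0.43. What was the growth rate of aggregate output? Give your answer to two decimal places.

Labor's share = 1 − 0.43 = 0.57.
Physical capital: 0.43 × 12.67 = 5.4481 pp.
Labor input: 0.57 × 1.76 = 1.0032 pp.
Output growth = 0.14 + 6.4513 = 6.5913%.

Aggregate output growth was 6.59%.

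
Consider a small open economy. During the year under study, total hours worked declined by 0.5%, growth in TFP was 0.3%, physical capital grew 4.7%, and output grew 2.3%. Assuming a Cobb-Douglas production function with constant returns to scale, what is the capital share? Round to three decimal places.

The capital share is 0.481.

gY = gA + α·gK + (1−α)·gL, so gY − gA − gL = α(gK − gL).
2.3 − 0.3 + 0.5 = α × (4.7 − (-0.5)).
2.5 = 5.2 α, so α = 0.48077.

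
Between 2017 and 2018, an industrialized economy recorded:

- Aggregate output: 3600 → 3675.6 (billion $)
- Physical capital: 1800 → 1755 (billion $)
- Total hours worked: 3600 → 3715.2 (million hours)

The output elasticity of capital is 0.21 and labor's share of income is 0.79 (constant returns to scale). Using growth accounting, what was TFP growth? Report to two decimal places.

0.10%

Aggregate output growth = (3675.6 − 3600) / 3600 = 2.1%.
Physical capital growth = (1755 − 1800) / 1800 = -2.5%.
Total hours worked growth = (3715.2 − 3600) / 3600 = 3.2%.
Labor's share = 1 − 0.21 = 0.79.
Physical capital: 0.21 × (-2.5) = -0.525 pp.
Total hours worked: 0.79 × 3.2 = 2.528 pp.
TFP growth = 2.1 − 2.003 = 0.097%.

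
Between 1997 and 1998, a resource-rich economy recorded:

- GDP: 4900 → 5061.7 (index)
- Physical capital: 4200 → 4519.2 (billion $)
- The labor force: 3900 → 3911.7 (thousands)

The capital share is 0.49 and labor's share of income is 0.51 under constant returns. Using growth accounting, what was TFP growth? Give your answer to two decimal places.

-0.58%

GDP growth = (5061.7 − 4900) / 4900 = 3.3%.
Physical capital growth = (4519.2 − 4200) / 4200 = 7.6%.
The labor force growth = (3911.7 − 3900) / 3900 = 0.3%.
Labor's share = 1 − 0.49 = 0.51.
Physical capital: 0.49 × 7.6 = 3.724 pp.
The labor force: 0.51 × 0.3 = 0.153 pp.
TFP growth = 3.3 − 3.877 = -0.577%.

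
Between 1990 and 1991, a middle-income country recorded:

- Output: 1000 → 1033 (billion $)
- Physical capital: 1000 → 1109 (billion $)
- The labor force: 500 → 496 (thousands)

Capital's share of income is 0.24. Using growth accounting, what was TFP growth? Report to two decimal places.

Output growth = (1033 − 1000) / 1000 = 3.3%.
Physical capital growth = (1109 − 1000) / 1000 = 10.9%.
The labor force growth = (496 − 500) / 500 = -0.8%.
Labor's share = 1 − 0.24 = 0.76.
Physical capital: 0.24 × 10.9 = 2.616 pp.
The labor force: 0.76 × (-0.8) = -0.608 pp.
TFP growth = 3.3 − 2.008 = 1.292%.

1.29%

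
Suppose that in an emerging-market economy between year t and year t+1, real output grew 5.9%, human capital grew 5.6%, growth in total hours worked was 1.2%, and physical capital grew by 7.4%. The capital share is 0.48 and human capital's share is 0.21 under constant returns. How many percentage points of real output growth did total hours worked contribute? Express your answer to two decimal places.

Labor's share = 1 − 0.48 − 0.21 = 0.31.
Contribution = share × growth = 0.31 × 1.2 = 0.372 pp.

0.37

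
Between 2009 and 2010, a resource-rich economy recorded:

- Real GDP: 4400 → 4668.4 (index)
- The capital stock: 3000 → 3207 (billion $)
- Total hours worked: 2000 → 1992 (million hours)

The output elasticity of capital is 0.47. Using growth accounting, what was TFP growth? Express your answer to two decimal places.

Real GDP growth = (4668.4 − 4400) / 4400 = 6.1%.
The capital stock growth = (3207 − 3000) / 3000 = 6.9%.
Total hours worked growth = (1992 − 2000) / 2000 = -0.4%.
Labor's share = 1 − 0.47 = 0.53.
The capital stock: 0.47 × 6.9 = 3.243 pp.
Total hours worked: 0.53 × (-0.4) = -0.212 pp.
TFP growth = 6.1 − 3.031 = 3.069%.

TFP grew 3.07%.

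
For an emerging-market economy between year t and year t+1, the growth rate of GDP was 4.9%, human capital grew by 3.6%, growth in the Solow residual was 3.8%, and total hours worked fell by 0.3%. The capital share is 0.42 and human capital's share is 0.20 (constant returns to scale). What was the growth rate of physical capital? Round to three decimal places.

1.176%

Labor's share = 1 − 0.42 − 0.2 = 0.38.
gY = gA + 0.2×3.6 + 0.38×(-0.3) + 0.42×g.
0.42×g = 4.9 − 3.8 − 0.606 = 0.494.
g = 0.494 / 0.42 = 1.17619%.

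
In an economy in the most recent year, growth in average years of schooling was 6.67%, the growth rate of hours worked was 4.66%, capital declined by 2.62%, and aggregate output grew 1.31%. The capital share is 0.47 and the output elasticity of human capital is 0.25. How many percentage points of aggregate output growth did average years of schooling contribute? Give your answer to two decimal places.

1.67 pp

Contribution = share × growth = 0.25 × 6.67 = 1.6675 pp.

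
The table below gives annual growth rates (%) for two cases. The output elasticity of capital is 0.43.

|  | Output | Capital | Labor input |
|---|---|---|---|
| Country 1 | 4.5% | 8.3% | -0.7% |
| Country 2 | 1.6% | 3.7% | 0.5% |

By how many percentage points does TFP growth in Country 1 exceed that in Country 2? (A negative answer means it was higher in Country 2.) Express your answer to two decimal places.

1.61 percentage points

Labor's share = 1 − 0.43 = 0.57.
Country 1: TFP = 4.5 − 3.569 + 0.399 = 1.33%.
Country 2: TFP = 1.6 − 1.591 − 0.285 = -0.276%.
Difference = 1.33 − (-0.276) = 1.606 pp.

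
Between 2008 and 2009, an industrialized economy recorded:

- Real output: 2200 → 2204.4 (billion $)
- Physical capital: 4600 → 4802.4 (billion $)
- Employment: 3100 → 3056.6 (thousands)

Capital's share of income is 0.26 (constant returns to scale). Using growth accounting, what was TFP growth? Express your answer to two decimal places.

0.09%

Real output growth = (2204.4 − 2200) / 2200 = 0.2%.
Physical capital growth = (4802.4 − 4600) / 4600 = 4.4%.
Employment growth = (3056.6 − 3100) / 3100 = -1.4%.
Labor's share = 1 − 0.26 = 0.74.
Physical capital: 0.26 × 4.4 = 1.144 pp.
Employment: 0.74 × (-1.4) = -1.036 pp.
TFP growth = 0.2 − 0.108 = 0.092%.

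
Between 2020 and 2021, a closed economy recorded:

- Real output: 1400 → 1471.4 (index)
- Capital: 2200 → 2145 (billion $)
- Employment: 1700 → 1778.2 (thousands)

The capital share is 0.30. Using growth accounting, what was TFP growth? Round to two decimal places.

2.63%

Real output growth = (1471.4 − 1400) / 1400 = 5.1%.
Capital growth = (2145 − 2200) / 2200 = -2.5%.
Employment growth = (1778.2 − 1700) / 1700 = 4.6%.
Labor's share = 1 − 0.3 = 0.7.
Capital: 0.3 × (-2.5) = -0.75 pp.
Employment: 0.7 × 4.6 = 3.22 pp.
TFP growth = 5.1 − 2.47 = 2.63%.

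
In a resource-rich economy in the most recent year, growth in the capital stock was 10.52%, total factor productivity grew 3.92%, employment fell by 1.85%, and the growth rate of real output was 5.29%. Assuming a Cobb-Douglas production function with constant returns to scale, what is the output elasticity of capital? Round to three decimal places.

0.260

gY = gA + α·gK + (1−α)·gL, so gY − gA − gL = α(gK − gL).
5.29 − 3.92 + 1.85 = α × (10.52 − (-1.85)).
3.22 = 12.37 α, so α = 0.26031.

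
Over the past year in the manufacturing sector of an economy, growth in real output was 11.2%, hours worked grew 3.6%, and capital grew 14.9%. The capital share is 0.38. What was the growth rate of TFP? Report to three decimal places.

3.306%

Labor's share = 1 − 0.38 = 0.62.
Capital: 0.38 × 14.9 = 5.662 pp.
Hours worked: 0.62 × 3.6 = 2.232 pp.
TFP growth = 11.2 − 7.894 = 3.306%.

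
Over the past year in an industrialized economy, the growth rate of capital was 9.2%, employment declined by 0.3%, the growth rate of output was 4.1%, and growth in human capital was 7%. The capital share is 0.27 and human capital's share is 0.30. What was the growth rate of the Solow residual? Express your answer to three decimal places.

-0.355%

Labor's share = 1 − 0.27 − 0.3 = 0.43.
Capital: 0.27 × 9.2 = 2.484 pp.
Human capital: 0.3 × 7 = 2.1 pp.
Employment: 0.43 × (-0.3) = -0.129 pp.
TFP growth = 4.1 − 4.455 = -0.355%.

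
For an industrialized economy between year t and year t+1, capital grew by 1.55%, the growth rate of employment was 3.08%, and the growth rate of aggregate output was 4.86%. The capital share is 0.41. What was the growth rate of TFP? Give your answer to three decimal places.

Labor's share = 1 − 0.41 = 0.59.
Capital: 0.41 × 1.55 = 0.6355 pp.
Employment: 0.59 × 3.08 = 1.8172 pp.
TFP growth = 4.86 − 2.4527 = 2.4073%.

2.407%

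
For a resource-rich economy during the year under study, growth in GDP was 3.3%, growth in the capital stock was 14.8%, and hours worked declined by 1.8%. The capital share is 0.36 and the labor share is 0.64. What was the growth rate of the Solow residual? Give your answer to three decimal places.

-0.876%

Labor's share = 1 − 0.36 = 0.64.
The capital stock: 0.36 × 14.8 = 5.328 pp.
Hours worked: 0.64 × (-1.8) = -1.152 pp.
TFP growth = 3.3 − 4.176 = -0.876%.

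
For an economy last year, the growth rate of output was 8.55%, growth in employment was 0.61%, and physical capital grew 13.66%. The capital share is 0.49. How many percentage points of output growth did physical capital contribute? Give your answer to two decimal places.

6.69

Contribution = share × growth = 0.49 × 13.66 = 6.6934 pp.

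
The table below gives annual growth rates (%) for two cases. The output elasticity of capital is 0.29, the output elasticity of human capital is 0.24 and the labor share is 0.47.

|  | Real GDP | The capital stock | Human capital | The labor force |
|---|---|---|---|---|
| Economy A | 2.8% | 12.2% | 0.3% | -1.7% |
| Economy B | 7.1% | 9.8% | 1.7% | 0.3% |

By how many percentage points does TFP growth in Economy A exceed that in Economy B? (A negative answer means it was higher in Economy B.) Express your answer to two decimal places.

-3.72 percentage points

Labor's share = 1 − 0.29 − 0.24 = 0.47.
Economy A: TFP = 2.8 − 3.538 − 0.072 + 0.799 = -0.011%.
Economy B: TFP = 7.1 − 2.842 − 0.408 − 0.141 = 3.709%.
Difference = -0.011 − (3.709) = -3.72 pp.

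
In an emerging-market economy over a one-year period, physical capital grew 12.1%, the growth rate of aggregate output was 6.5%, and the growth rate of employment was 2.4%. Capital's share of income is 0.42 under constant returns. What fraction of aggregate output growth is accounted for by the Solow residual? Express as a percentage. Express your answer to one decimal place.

0.4%

Labor's share = 1 − 0.42 = 0.58.
Physical capital: 0.42 × 12.1 = 5.082 pp.
Employment: 0.58 × 2.4 = 1.392 pp.
TFP growth = 6.5 − 6.474 = 0.026%.
TFP share of growth = 0.026 / 6.5 × 100 = 0.4%.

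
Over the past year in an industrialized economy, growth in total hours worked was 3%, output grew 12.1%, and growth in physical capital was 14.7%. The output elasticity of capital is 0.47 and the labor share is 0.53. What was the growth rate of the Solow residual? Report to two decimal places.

3.60%

Labor's share = 1 − 0.47 = 0.53.
Physical capital: 0.47 × 14.7 = 6.909 pp.
Total hours worked: 0.53 × 3 = 1.59 pp.
TFP growth = 12.1 − 8.499 = 3.601%.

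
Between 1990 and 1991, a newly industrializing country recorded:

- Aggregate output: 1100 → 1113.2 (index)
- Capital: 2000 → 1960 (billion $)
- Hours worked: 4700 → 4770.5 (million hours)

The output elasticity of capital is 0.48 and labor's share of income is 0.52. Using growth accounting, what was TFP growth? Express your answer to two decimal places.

TFP growth was 1.38%.

Aggregate output growth = (1113.2 − 1100) / 1100 = 1.2%.
Capital growth = (1960 − 2000) / 2000 = -2%.
Hours worked growth = (4770.5 − 4700) / 4700 = 1.5%.
Labor's share = 1 − 0.48 = 0.52.
Capital: 0.48 × (-2) = -0.96 pp.
Hours worked: 0.52 × 1.5 = 0.78 pp.
TFP growth = 1.2 + 0.18 = 1.38%.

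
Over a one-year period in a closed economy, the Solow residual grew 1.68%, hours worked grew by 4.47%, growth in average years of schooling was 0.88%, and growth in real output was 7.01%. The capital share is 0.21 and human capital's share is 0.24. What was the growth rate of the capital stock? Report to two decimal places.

12.67%

Labor's share = 1 − 0.21 − 0.24 = 0.55.
gY = gA + 0.24×0.88 + 0.55×4.47 + 0.21×g.
0.21×g = 7.01 − 1.68 − 2.6697 = 2.6603.
g = 2.6603 / 0.21 = 12.6681%.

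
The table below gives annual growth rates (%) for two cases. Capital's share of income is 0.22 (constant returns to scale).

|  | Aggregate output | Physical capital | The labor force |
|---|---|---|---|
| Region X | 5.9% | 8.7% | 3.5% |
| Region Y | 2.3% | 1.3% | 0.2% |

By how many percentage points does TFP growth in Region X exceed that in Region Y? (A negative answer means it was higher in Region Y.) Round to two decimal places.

Labor's share = 1 − 0.22 = 0.78.
Region X: TFP = 5.9 − 1.914 − 2.73 = 1.256%.
Region Y: TFP = 2.3 − 0.286 − 0.156 = 1.858%.
Difference = 1.256 − (1.858) = -0.602 pp.

-0.60 percentage points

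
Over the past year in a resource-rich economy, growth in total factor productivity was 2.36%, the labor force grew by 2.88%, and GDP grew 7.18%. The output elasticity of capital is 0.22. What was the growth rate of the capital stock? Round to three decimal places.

11.698%

Labor's share = 1 − 0.22 = 0.78.
gY = gA + 0.78×2.88 + 0.22×g.
0.22×g = 7.18 − 2.36 − 2.2464 = 2.5736.
g = 2.5736 / 0.22 = 11.69818%.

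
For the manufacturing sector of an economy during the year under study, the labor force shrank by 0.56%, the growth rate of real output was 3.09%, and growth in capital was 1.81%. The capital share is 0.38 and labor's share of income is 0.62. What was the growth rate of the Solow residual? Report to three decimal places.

2.749%

Labor's share = 1 − 0.38 = 0.62.
Capital: 0.38 × 1.81 = 0.6878 pp.
The labor force: 0.62 × (-0.56) = -0.3472 pp.
TFP growth = 3.09 − 0.3406 = 2.7494%.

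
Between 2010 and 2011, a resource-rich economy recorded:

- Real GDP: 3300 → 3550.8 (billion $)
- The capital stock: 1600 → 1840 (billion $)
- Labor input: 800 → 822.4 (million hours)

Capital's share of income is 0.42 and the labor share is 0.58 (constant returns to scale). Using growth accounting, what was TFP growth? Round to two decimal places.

-0.32%

Real GDP growth = (3550.8 − 3300) / 3300 = 7.6%.
The capital stock growth = (1840 − 1600) / 1600 = 15%.
Labor input growth = (822.4 − 800) / 800 = 2.8%.
Labor's share = 1 − 0.42 = 0.58.
The capital stock: 0.42 × 15 = 6.3 pp.
Labor input: 0.58 × 2.8 = 1.624 pp.
TFP growth = 7.6 − 7.924 = -0.324%.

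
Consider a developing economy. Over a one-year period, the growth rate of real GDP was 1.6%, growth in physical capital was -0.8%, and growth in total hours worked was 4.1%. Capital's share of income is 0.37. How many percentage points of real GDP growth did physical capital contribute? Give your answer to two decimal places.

Contribution = share × growth = 0.37 × (-0.8) = -0.296 pp.

-0.30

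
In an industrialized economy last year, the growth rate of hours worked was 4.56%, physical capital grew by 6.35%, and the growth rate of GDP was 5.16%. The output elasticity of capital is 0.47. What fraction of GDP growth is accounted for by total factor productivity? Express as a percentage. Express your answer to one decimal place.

Labor's share = 1 − 0.47 = 0.53.
Physical capital: 0.47 × 6.35 = 2.9845 pp.
Hours worked: 0.53 × 4.56 = 2.4168 pp.
TFP growth = 5.16 − 5.4013 = -0.2413%.
TFP share of growth = -0.2413 / 5.16 × 100 = -4.676%.

-4.7%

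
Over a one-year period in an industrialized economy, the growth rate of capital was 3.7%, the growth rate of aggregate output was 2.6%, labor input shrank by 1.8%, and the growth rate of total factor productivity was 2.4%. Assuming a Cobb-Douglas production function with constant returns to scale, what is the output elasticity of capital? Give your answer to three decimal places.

gY = gA + α·gK + (1−α)·gL, so gY − gA − gL = α(gK − gL).
2.6 − 2.4 + 1.8 = α × (3.7 − (-1.8)).
2 = 5.5 α, so α = 0.36364.

0.364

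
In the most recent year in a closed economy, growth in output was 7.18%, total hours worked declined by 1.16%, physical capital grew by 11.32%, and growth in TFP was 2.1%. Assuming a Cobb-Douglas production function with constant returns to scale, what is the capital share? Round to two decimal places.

gY = gA + α·gK + (1−α)·gL, so gY − gA − gL = α(gK − gL).
7.18 − 2.1 + 1.16 = α × (11.32 − (-1.16)).
6.24 = 12.48 α, so α = 0.5.

α = 0.50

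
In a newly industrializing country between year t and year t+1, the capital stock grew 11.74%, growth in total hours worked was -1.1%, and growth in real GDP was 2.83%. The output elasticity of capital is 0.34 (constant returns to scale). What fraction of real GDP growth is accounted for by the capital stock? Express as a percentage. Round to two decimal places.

141.05%

The capital stock contributed 0.34 × 11.74 = 3.9916 pp.
Share of growth = 3.9916 / 2.83 × 100 = 141.0459%.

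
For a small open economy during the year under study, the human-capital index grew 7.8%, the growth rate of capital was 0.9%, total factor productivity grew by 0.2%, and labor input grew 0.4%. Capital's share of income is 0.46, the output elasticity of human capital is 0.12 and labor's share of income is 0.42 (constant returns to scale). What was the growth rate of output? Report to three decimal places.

Output growth was 1.718%.

Labor's share = 1 − 0.46 − 0.12 = 0.42.
Capital: 0.46 × 0.9 = 0.414 pp.
The human-capital index: 0.12 × 7.8 = 0.936 pp.
Labor input: 0.42 × 0.4 = 0.168 pp.
Output growth = 0.2 + 1.518 = 1.718%.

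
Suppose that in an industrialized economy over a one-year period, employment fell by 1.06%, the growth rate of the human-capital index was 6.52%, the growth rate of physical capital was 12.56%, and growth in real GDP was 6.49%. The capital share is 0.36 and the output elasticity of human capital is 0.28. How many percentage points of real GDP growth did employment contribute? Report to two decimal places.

Labor's share = 1 − 0.36 − 0.28 = 0.36.
Contribution = share × growth = 0.36 × (-1.06) = -0.3816 pp.

-0.38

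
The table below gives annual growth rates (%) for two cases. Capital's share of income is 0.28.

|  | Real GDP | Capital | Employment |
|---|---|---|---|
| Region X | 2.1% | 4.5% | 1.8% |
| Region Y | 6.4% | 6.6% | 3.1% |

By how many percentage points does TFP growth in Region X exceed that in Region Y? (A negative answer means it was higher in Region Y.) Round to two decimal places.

-2.78 percentage points

Labor's share = 1 − 0.28 = 0.72.
Region X: TFP = 2.1 − 1.26 − 1.296 = -0.456%.
Region Y: TFP = 6.4 − 1.848 − 2.232 = 2.32%.
Difference = -0.456 − (2.32) = -2.776 pp.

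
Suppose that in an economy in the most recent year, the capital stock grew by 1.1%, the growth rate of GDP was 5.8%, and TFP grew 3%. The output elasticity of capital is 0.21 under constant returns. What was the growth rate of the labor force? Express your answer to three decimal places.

Labor's share = 1 − 0.21 = 0.79.
gY = gA + 0.21×1.1 + 0.79×g.
0.79×g = 5.8 − 3 − 0.231 = 2.569.
g = 2.569 / 0.79 = 3.2519%.

The labor force growth was 3.252%.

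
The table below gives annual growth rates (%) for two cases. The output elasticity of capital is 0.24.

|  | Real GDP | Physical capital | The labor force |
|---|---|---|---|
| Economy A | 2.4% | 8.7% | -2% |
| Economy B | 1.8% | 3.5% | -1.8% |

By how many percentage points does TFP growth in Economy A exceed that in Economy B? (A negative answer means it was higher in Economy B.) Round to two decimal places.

-0.50 percentage points

Labor's share = 1 − 0.24 = 0.76.
Economy A: TFP = 2.4 − 2.088 + 1.52 = 1.832%.
Economy B: TFP = 1.8 − 0.84 + 1.368 = 2.328%.
Difference = 1.832 − (2.328) = -0.496 pp.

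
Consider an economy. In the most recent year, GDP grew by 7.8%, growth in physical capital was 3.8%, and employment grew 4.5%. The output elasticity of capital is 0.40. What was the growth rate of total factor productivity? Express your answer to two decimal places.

Total factor productivity grew 3.58%.

Labor's share = 1 − 0.4 = 0.6.
Physical capital: 0.4 × 3.8 = 1.52 pp.
Employment: 0.6 × 4.5 = 2.7 pp.
TFP growth = 7.8 − 4.22 = 3.58%.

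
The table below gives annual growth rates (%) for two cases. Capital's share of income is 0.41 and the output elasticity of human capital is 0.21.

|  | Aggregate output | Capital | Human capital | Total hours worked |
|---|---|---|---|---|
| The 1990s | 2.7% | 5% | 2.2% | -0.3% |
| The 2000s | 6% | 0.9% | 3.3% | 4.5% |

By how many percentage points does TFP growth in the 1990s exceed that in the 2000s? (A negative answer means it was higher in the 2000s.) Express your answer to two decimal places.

-2.93 percentage points

Labor's share = 1 − 0.41 − 0.21 = 0.38.
The 1990s: TFP = 2.7 − 2.05 − 0.462 + 0.114 = 0.302%.
The 2000s: TFP = 6 − 0.369 − 0.693 − 1.71 = 3.228%.
Difference = 0.302 − (3.228) = -2.926 pp.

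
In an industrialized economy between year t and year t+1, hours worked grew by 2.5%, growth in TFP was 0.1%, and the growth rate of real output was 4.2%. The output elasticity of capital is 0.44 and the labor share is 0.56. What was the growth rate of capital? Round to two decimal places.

Labor's share = 1 − 0.44 = 0.56.
gY = gA + 0.56×2.5 + 0.44×g.
0.44×g = 4.2 − 0.1 − 1.4 = 2.7.
g = 2.7 / 0.44 = 6.1364%.

Capital growth was 6.14%.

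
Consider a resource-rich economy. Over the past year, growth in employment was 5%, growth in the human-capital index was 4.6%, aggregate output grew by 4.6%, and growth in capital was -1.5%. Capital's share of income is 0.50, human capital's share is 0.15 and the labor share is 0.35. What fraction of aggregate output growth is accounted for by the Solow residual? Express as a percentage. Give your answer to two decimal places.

The Solow residual accounted for 63.26% of growth.

Labor's share = 1 − 0.5 − 0.15 = 0.35.
Capital: 0.5 × (-1.5) = -0.75 pp.
The human-capital index: 0.15 × 4.6 = 0.69 pp.
Employment: 0.35 × 5 = 1.75 pp.
TFP growth = 4.6 − 1.69 = 2.91%.
TFP share of growth = 2.91 / 4.6 × 100 = 63.2609%.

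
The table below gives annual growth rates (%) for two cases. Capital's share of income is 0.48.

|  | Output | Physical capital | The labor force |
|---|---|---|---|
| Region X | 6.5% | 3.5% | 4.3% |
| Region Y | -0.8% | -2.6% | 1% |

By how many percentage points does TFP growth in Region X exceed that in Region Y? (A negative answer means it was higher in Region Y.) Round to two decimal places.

Labor's share = 1 − 0.48 = 0.52.
Region X: TFP = 6.5 − 1.68 − 2.236 = 2.584%.
Region Y: TFP = -0.8 + 1.248 − 0.52 = -0.072%.
Difference = 2.584 − (-0.072) = 2.656 pp.

2.66 percentage points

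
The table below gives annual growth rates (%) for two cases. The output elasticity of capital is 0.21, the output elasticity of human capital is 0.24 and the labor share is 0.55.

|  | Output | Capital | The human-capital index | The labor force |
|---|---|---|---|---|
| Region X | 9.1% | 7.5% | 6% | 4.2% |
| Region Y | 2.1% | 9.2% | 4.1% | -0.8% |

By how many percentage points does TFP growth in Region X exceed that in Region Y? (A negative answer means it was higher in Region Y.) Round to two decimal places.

4.15 percentage points

Labor's share = 1 − 0.21 − 0.24 = 0.55.
Region X: TFP = 9.1 − 1.575 − 1.44 − 2.31 = 3.775%.
Region Y: TFP = 2.1 − 1.932 − 0.984 + 0.44 = -0.376%.
Difference = 3.775 − (-0.376) = 4.151 pp.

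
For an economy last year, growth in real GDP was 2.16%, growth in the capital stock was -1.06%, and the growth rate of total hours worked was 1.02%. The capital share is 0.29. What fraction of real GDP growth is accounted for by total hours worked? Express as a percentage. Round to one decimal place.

Labor's share = 1 − 0.29 = 0.71.
Total hours worked contributed 0.71 × 1.02 = 0.7242 pp.
Share of growth = 0.7242 / 2.16 × 100 = 33.528%.

Total hours worked accounted for 33.5% of growth.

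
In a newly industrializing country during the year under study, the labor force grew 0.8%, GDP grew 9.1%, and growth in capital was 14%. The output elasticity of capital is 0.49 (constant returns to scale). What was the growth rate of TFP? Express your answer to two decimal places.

1.83%

Labor's share = 1 − 0.49 = 0.51.
Capital: 0.49 × 14 = 6.86 pp.
The labor force: 0.51 × 0.8 = 0.408 pp.
TFP growth = 9.1 − 7.268 = 1.832%.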